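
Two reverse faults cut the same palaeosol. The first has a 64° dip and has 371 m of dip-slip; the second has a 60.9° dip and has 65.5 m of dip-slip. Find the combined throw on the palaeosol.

throw_A = 371 × sin(64°) = 333.5 m
throw_B = 65.5 × sin(60.9°) = 57.23 m
total = 333.5 + 57.23 = 391 m

391 m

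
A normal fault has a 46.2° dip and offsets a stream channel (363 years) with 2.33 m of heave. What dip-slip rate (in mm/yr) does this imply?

9.27 mm/yr

dip-slip = heave / cos(dip) = 2.33 m / cos(46.2°) = 3.366 m
rate = 3.366 m / 363 years = 0.00927 m/yr = 9.27 mm/yr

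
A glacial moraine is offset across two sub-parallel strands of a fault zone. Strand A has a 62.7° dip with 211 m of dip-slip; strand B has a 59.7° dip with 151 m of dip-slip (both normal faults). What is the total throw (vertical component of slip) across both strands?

318 m

throw_A = 211 × sin(62.7°) = 187.5 m
throw_B = 151 × sin(59.7°) = 130.4 m
total = 187.5 + 130.4 = 318 m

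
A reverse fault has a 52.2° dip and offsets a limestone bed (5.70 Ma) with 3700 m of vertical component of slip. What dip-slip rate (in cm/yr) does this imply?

0.0822 cm/yr

dip-slip = throw / sin(dip) = 3700 m / sin(52.2°) = 4683 m
rate = 4683 m / 5.70 Ma = 0.000822 m/yr = 0.0822 cm/yr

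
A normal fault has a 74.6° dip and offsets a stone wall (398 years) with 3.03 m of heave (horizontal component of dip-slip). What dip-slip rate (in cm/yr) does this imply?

dip-slip = heave / cos(dip) = 3.03 m / cos(74.6°) = 11.41 m
rate = 11.41 m / 398 years = 0.0287 m/yr = 2.87 cm/yr

2.87 cm/yr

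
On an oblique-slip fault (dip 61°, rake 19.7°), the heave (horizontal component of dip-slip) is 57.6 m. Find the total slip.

dip-slip = heave / cos(dip) = 57.6 / cos(61°) = 118.8 m
net slip = dip-slip / sin(rake) = 118.8 / sin(19.7°) = 352 m

352 m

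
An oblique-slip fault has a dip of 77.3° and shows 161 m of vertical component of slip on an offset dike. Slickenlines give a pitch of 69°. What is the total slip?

177 m

dip-slip = throw / sin(dip) = 161 / sin(77.3°) = 165 m
net slip = dip-slip / sin(rake) = 165 / sin(69°) = 177 m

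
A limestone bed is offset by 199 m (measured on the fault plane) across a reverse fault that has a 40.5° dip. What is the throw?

throw = dip-slip × sin(dip) = 199 m × sin(40.5°) = 129 m

129 m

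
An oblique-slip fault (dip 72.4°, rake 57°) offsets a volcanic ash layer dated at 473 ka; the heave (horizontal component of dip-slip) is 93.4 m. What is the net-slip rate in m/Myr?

779 m/Myr

dip-slip = heave / cos(dip) = 93.4 / cos(72.4°) = 308.9 m
net slip = dip-slip / sin(rake) = 308.9 / sin(57°) = 368.3 m
rate = 368.3 m / 473 ka = 0.000779 m/yr = 779 m/Myr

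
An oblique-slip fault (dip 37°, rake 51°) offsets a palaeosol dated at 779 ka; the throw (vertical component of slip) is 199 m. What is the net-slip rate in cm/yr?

0.0546 cm/yr

dip-slip = throw / sin(dip) = 199 / sin(37°) = 330.7 m
net slip = dip-slip / sin(rake) = 330.7 / sin(51°) = 425.5 m
rate = 425.5 m / 779 ka = 0.000546 m/yr = 0.0546 cm/yr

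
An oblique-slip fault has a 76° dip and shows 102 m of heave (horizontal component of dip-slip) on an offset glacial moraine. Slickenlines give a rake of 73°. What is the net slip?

441 m

dip-slip = heave / cos(dip) = 102 / cos(76°) = 421.6 m
net slip = dip-slip / sin(rake) = 421.6 / sin(73°) = 441 m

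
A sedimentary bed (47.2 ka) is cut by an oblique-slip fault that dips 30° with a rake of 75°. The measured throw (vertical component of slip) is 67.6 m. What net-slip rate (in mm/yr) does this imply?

dip-slip = throw / sin(dip) = 67.6 / sin(30°) = 135.2 m
net slip = dip-slip / sin(rake) = 135.2 / sin(75°) = 140 m
rate = 140 m / 47.2 ka = 0.00297 m/yr = 2.97 mm/yr

2.97 mm/yr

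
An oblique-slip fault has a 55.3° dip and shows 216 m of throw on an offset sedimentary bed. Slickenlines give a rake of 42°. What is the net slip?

dip-slip = throw / sin(dip) = 216 / sin(55.3°) = 262.7 m
net slip = dip-slip / sin(rake) = 262.7 / sin(42°) = 393 m

393 m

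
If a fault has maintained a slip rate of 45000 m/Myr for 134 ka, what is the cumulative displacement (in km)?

6.03 km

slip = rate × time = 45000 m/Myr × 134 ka = 6030 m = 6.03 km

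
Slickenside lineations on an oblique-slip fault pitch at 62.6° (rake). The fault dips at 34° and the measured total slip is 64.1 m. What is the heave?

dip-slip = net slip × sin(rake) = 64.1 m × sin(62.6°) = 56.91 m
heave = dip-slip × cos(dip) = 56.91 × cos(34°) = 47.2 m

47.2 m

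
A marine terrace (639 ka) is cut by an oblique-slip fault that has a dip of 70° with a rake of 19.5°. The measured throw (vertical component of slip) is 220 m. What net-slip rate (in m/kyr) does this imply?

dip-slip = throw / sin(dip) = 220 / sin(70°) = 234.1 m
net slip = dip-slip / sin(rake) = 234.1 / sin(19.5°) = 701.4 m
rate = 701.4 m / 639 ka = 0.00110 m/yr = 1.10 m/kyr

1.10 m/kyr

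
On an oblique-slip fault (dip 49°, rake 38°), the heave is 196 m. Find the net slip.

485 m

dip-slip = heave / cos(dip) = 196 / cos(49°) = 298.8 m
net slip = dip-slip / sin(rake) = 298.8 / sin(38°) = 485 m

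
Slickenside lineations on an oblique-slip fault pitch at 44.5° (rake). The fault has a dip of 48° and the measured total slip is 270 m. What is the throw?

dip-slip = net slip × sin(rake) = 270 m × sin(44.5°) = 189.2 m
throw = dip-slip × sin(dip) = 189.2 × sin(48°) = 141 m

141 m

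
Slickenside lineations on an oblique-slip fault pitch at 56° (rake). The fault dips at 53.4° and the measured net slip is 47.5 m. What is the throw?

dip-slip = net slip × sin(rake) = 47.5 m × sin(56°) = 39.38 m
throw = dip-slip × sin(dip) = 39.38 × sin(53.4°) = 31.6 m

31.6 m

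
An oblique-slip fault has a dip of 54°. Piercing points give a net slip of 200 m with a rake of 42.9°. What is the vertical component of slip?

dip-slip = net slip × sin(rake) = 200 m × sin(42.9°) = 136.1 m
throw = dip-slip × sin(dip) = 136.1 × sin(54°) = 110 m

110 m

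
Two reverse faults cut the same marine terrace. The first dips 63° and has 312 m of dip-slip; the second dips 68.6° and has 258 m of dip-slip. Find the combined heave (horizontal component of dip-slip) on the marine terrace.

heave_A = 312 × cos(63°) = 141.6 m
heave_B = 258 × cos(68.6°) = 94.14 m
total = 141.6 + 94.14 = 236 m

236 m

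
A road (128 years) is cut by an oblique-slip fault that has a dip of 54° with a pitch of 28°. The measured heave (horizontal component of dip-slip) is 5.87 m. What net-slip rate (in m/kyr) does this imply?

dip-slip = heave / cos(dip) = 5.87 / cos(54°) = 9.987 m
net slip = dip-slip / sin(rake) = 9.987 / sin(28°) = 21.27 m
rate = 21.27 m / 128 years = 0.166 m/yr = 166 m/kyr

166 m/kyr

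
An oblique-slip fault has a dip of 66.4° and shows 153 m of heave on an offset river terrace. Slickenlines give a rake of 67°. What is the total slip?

415 m

dip-slip = heave / cos(dip) = 153 / cos(66.4°) = 382.2 m
net slip = dip-slip / sin(rake) = 382.2 / sin(67°) = 415 m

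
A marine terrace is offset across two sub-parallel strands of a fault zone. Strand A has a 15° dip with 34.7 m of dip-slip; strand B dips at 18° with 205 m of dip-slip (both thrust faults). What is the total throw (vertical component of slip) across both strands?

throw_A = 34.7 × sin(15°) = 8.981 m
throw_B = 205 × sin(18°) = 63.35 m
total = 8.981 + 63.35 = 72.3 m

72.3 m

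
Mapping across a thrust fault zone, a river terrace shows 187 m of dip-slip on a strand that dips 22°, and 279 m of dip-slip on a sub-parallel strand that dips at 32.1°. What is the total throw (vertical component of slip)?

218 m

throw_A = 187 × sin(22°) = 70.05 m
throw_B = 279 × sin(32.1°) = 148.3 m
total = 70.05 + 148.3 = 218 m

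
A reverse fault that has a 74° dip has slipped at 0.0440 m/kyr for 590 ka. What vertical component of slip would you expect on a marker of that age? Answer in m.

dip-slip = rate × time = 0.0440 m/kyr × 590 ka = 25.96 m
throw = dip-slip × sin(dip) = 25.96 × sin(74°) = 25 m

25 m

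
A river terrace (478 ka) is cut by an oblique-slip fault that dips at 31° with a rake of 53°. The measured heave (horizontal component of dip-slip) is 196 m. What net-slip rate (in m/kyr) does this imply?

0.599 m/kyr

dip-slip = heave / cos(dip) = 196 / cos(31°) = 228.7 m
net slip = dip-slip / sin(rake) = 228.7 / sin(53°) = 286.3 m
rate = 286.3 m / 478 ka = 0.000599 m/yr = 0.599 m/kyr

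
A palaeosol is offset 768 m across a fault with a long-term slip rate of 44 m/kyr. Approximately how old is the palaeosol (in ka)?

age = offset / rate = 768 m / (44 m/kyr) = 17500 yr = 17.5 ka

17.5 ka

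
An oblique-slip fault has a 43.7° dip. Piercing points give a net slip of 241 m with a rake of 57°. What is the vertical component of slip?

dip-slip = net slip × sin(rake) = 241 m × sin(57°) = 202.1 m
throw = dip-slip × sin(dip) = 202.1 × sin(43.7°) = 140 m

140 m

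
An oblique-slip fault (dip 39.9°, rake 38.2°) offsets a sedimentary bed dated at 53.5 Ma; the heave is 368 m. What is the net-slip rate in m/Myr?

dip-slip = heave / cos(dip) = 368 / cos(39.9°) = 479.7 m
net slip = dip-slip / sin(rake) = 479.7 / sin(38.2°) = 775.7 m
rate = 775.7 m / 53.5 Ma = 0.0000145 m/yr = 14.5 m/Myr

14.5 m/Myr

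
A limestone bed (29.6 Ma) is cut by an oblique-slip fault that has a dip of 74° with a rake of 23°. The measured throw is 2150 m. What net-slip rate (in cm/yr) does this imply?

dip-slip = throw / sin(dip) = 2150 / sin(74°) = 2237 m
net slip = dip-slip / sin(rake) = 2237 / sin(23°) = 5724 m
rate = 5724 m / 29.6 Ma = 0.000193 m/yr = 0.0193 cm/yr

0.0193 cm/yr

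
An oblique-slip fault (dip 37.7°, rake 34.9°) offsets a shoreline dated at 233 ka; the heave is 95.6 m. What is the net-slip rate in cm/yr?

0.0906 cm/yr

dip-slip = heave / cos(dip) = 95.6 / cos(37.7°) = 120.8 m
net slip = dip-slip / sin(rake) = 120.8 / sin(34.9°) = 211.2 m
rate = 211.2 m / 233 ka = 0.000906 m/yr = 0.0906 cm/yr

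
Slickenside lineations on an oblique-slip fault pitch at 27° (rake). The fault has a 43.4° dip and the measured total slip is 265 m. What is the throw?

82.7 m

dip-slip = net slip × sin(rake) = 265 m × sin(27°) = 120.3 m
throw = dip-slip × sin(dip) = 120.3 × sin(43.4°) = 82.7 m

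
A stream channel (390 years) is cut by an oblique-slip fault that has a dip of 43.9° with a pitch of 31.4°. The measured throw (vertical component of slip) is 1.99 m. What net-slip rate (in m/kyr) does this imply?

14.1 m/kyr

dip-slip = throw / sin(dip) = 1.99 / sin(43.9°) = 2.870 m
net slip = dip-slip / sin(rake) = 2.870 / sin(31.4°) = 5.508 m
rate = 5.508 m / 390 years = 0.0141 m/yr = 14.1 m/kyr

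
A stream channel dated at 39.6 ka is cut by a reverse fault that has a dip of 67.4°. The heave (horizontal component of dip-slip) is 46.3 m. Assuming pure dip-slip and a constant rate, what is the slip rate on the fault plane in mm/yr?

3.04 mm/yr

dip-slip = heave / cos(dip) = 46.3 m / cos(67.4°) = 120.5 m
rate = 120.5 m / 39.6 ka = 0.00304 m/yr = 3.04 mm/yr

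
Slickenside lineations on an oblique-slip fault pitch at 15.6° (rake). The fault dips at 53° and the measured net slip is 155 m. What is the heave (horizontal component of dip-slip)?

25.1 m

dip-slip = net slip × sin(rake) = 155 m × sin(15.6°) = 41.68 m
heave = dip-slip × cos(dip) = 41.68 × cos(53°) = 25.1 m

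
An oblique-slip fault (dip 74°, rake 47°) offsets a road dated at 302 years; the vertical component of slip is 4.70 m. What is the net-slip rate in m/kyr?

dip-slip = throw / sin(dip) = 4.70 / sin(74°) = 4.889 m
net slip = dip-slip / sin(rake) = 4.889 / sin(47°) = 6.685 m
rate = 6.685 m / 302 years = 0.0221 m/yr = 22.1 m/kyr

22.1 m/kyr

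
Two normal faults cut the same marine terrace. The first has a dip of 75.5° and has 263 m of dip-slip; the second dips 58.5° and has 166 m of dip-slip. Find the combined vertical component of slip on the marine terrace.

throw_A = 263 × sin(75.5°) = 254.6 m
throw_B = 166 × sin(58.5°) = 141.5 m
total = 254.6 + 141.5 = 396 m

396 m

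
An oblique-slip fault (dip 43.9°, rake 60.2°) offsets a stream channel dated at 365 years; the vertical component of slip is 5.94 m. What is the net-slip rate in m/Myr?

27000 m/Myr

dip-slip = throw / sin(dip) = 5.94 / sin(43.9°) = 8.566 m
net slip = dip-slip / sin(rake) = 8.566 / sin(60.2°) = 9.872 m
rate = 9.872 m / 365 years = 0.0270 m/yr = 27000 m/Myr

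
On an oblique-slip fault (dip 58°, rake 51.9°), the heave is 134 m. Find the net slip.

dip-slip = heave / cos(dip) = 134 / cos(58°) = 252.9 m
net slip = dip-slip / sin(rake) = 252.9 / sin(51.9°) = 321 m

321 m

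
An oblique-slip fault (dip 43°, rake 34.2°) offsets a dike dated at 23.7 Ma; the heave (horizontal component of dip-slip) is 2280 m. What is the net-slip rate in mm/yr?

dip-slip = heave / cos(dip) = 2280 / cos(43°) = 3118 m
net slip = dip-slip / sin(rake) = 3118 / sin(34.2°) = 5546 m
rate = 5546 m / 23.7 Ma = 0.000234 m/yr = 0.234 mm/yr

0.234 mm/yr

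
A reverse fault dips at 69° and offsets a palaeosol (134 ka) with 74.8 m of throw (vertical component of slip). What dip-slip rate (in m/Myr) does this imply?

dip-slip = throw / sin(dip) = 74.8 m / sin(69°) = 80.12 m
rate = 80.12 m / 134 ka = 0.000598 m/yr = 598 m/Myr

598 m/Myr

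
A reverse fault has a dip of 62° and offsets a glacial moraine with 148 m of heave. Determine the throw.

278 m

throw = heave × tan(dip) = 148 × tan(62°) = 278 m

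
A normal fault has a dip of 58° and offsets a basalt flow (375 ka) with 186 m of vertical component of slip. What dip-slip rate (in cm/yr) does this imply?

dip-slip = throw / sin(dip) = 186 m / sin(58°) = 219.3 m
rate = 219.3 m / 375 ka = 0.000585 m/yr = 0.0585 cm/yr

0.0585 cm/yr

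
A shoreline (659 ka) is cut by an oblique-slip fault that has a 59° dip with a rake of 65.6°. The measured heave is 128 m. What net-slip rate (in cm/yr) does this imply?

0.0414 cm/yr

dip-slip = heave / cos(dip) = 128 / cos(59°) = 248.5 m
net slip = dip-slip / sin(rake) = 248.5 / sin(65.6°) = 272.9 m
rate = 272.9 m / 659 ka = 0.000414 m/yr = 0.0414 cm/yr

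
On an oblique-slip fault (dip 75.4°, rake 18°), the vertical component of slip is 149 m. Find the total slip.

dip-slip = throw / sin(dip) = 149 / sin(75.4°) = 154 m
net slip = dip-slip / sin(rake) = 154 / sin(18°) = 498 m

498 m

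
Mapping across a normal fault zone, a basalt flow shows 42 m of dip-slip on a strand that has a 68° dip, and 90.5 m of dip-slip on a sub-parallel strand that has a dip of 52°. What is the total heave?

heave_A = 42 × cos(68°) = 15.73 m
heave_B = 90.5 × cos(52°) = 55.72 m
total = 15.73 + 55.72 = 71.5 m

71.5 m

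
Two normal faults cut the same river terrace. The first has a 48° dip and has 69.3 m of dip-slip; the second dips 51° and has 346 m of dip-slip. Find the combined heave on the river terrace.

heave_A = 69.3 × cos(48°) = 46.37 m
heave_B = 346 × cos(51°) = 217.7 m
total = 46.37 + 217.7 = 264 m

264 m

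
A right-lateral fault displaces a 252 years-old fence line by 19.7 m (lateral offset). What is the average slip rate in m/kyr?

rate = 19.7 m / 252 years = 0.0782 m/yr = 78.2 m/kyr

78.2 m/kyr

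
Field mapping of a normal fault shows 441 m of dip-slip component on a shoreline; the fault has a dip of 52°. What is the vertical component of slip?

348 m

throw = dip-slip × sin(dip) = 441 m × sin(52°) = 348 m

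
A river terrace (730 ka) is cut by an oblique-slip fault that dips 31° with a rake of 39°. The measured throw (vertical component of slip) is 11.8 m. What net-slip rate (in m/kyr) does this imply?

0.0499 m/kyr

dip-slip = throw / sin(dip) = 11.8 / sin(31°) = 22.91 m
net slip = dip-slip / sin(rake) = 22.91 / sin(39°) = 36.41 m
rate = 36.41 m / 730 ka = 0.0000499 m/yr = 0.0499 m/kyr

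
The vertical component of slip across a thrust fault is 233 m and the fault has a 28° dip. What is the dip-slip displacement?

496 m

dip-slip = throw / sin(dip) = 233 / sin(28°) = 496 m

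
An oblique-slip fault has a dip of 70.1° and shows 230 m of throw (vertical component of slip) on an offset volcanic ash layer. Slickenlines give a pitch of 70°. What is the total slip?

dip-slip = throw / sin(dip) = 230 / sin(70.1°) = 244.6 m
net slip = dip-slip / sin(rake) = 244.6 / sin(70°) = 260 m

260 m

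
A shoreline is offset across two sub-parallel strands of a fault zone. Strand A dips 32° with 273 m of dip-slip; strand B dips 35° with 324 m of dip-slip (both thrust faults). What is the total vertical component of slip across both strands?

throw_A = 273 × sin(32°) = 144.7 m
throw_B = 324 × sin(35°) = 185.8 m
total = 144.7 + 185.8 = 331 m

331 m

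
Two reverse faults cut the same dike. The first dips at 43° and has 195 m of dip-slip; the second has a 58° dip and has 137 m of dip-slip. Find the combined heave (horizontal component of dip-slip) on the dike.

heave_A = 195 × cos(43°) = 142.6 m
heave_B = 137 × cos(58°) = 72.60 m
total = 142.6 + 72.60 = 215 m

215 m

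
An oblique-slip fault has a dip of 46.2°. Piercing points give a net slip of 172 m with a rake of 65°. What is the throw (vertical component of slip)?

dip-slip = net slip × sin(rake) = 172 m × sin(65°) = 155.9 m
throw = dip-slip × sin(dip) = 155.9 × sin(46.2°) = 113 m

113 m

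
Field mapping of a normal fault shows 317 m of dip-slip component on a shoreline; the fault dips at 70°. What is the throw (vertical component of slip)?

throw = dip-slip × sin(dip) = 317 m × sin(70°) = 298 m

298 m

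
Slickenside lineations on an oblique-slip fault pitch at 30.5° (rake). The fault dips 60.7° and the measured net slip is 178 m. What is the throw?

dip-slip = net slip × sin(rake) = 178 m × sin(30.5°) = 90.34 m
throw = dip-slip × sin(dip) = 90.34 × sin(60.7°) = 78.8 m

78.8 m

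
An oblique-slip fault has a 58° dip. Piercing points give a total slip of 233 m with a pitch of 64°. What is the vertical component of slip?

178 m

dip-slip = net slip × sin(rake) = 233 m × sin(64°) = 209.4 m
throw = dip-slip × sin(dip) = 209.4 × sin(58°) = 178 m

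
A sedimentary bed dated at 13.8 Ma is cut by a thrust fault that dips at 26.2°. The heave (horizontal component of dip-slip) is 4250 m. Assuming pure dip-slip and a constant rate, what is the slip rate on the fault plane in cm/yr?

0.0343 cm/yr

dip-slip = heave / cos(dip) = 4250 m / cos(26.2°) = 4737 m
rate = 4737 m / 13.8 Ma = 0.000343 m/yr = 0.0343 cm/yr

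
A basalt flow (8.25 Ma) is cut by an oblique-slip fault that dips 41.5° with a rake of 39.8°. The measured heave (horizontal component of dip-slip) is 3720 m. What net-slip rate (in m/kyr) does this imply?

dip-slip = heave / cos(dip) = 3720 / cos(41.5°) = 4967 m
net slip = dip-slip / sin(rake) = 4967 / sin(39.8°) = 7759 m
rate = 7759 m / 8.25 Ma = 0.000941 m/yr = 0.941 m/kyr

0.941 m/kyr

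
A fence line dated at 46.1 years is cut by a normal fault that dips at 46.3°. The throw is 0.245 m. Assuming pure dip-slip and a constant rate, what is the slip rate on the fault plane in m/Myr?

7350 m/Myr

dip-slip = throw / sin(dip) = 0.245 m / sin(46.3°) = 0.3389 m
rate = 0.3389 m / 46.1 years = 0.00735 m/yr = 7350 m/Myr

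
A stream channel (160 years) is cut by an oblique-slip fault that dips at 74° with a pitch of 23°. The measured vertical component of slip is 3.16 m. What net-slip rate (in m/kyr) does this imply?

dip-slip = throw / sin(dip) = 3.16 / sin(74°) = 3.287 m
net slip = dip-slip / sin(rake) = 3.287 / sin(23°) = 8.413 m
rate = 8.413 m / 160 years = 0.0526 m/yr = 52.6 m/kyr

52.6 m/kyr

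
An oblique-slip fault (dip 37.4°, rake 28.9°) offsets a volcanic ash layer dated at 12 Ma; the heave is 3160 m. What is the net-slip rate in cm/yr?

dip-slip = heave / cos(dip) = 3160 / cos(37.4°) = 3978 m
net slip = dip-slip / sin(rake) = 3978 / sin(28.9°) = 8231 m
rate = 8231 m / 12 Ma = 0.000686 m/yr = 0.0686 cm/yr

0.0686 cm/yr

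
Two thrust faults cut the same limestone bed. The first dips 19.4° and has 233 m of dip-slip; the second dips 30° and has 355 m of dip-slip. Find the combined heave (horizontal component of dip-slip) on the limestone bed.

heave_A = 233 × cos(19.4°) = 219.8 m
heave_B = 355 × cos(30°) = 307.4 m
total = 219.8 + 307.4 = 527 m

527 m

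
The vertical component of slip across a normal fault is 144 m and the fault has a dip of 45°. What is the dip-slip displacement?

dip-slip = throw / sin(dip) = 144 / sin(45°) = 204 m

204 m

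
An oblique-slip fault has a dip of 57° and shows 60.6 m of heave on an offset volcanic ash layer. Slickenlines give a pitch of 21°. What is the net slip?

310 m

dip-slip = heave / cos(dip) = 60.6 / cos(57°) = 111.3 m
net slip = dip-slip / sin(rake) = 111.3 / sin(21°) = 310 m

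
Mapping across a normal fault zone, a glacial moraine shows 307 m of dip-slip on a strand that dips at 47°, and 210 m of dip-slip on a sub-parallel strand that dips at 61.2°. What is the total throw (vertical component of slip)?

409 m

throw_A = 307 × sin(47°) = 224.5 m
throw_B = 210 × sin(61.2°) = 184 m
total = 224.5 + 184 = 409 m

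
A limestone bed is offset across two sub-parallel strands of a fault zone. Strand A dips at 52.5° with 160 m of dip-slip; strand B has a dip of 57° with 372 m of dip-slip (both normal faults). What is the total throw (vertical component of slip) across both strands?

439 m

throw_A = 160 × sin(52.5°) = 126.9 m
throw_B = 372 × sin(57°) = 312 m
total = 126.9 + 312 = 439 m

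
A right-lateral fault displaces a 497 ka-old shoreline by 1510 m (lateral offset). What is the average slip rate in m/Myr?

3040 m/Myr

rate = 1510 m / 497 ka = 0.00304 m/yr = 3040 m/Myr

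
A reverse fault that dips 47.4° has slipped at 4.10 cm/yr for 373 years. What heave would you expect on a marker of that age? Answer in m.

10.4 m

dip-slip = rate × time = 4.10 cm/yr × 373 years = 15.29 m
heave = dip-slip × cos(dip) = 15.29 × cos(47.4°) = 10.4 m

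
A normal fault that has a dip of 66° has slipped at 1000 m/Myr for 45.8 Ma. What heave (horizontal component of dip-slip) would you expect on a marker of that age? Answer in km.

18.6 km

dip-slip = rate × time = 1000 m/Myr × 45.8 Ma = 45800 m
heave = dip-slip × cos(dip) = 45800 × cos(66°) = 18600 m = 18.6 km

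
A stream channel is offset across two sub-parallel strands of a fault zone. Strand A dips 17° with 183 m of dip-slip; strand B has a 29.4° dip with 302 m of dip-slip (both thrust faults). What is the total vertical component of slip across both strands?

throw_A = 183 × sin(17°) = 53.50 m
throw_B = 302 × sin(29.4°) = 148.3 m
total = 53.50 + 148.3 = 202 m

202 m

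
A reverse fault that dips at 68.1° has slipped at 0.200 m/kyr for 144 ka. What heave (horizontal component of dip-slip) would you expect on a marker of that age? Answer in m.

10.7 m

dip-slip = rate × time = 0.200 m/kyr × 144 ka = 28.80 m
heave = dip-slip × cos(dip) = 28.80 × cos(68.1°) = 10.7 m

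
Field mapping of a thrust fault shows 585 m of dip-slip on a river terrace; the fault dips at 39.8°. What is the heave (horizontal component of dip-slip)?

449 m

heave = dip-slip × cos(dip) = 585 m × cos(39.8°) = 449 m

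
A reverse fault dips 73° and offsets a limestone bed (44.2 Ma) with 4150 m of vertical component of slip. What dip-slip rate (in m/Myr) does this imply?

dip-slip = throw / sin(dip) = 4150 m / sin(73°) = 4340 m
rate = 4340 m / 44.2 Ma = 0.0000982 m/yr = 98.2 m/Myr

98.2 m/Myr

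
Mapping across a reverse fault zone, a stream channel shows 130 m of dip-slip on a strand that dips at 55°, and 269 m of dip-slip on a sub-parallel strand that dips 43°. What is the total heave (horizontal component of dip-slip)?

heave_A = 130 × cos(55°) = 74.56 m
heave_B = 269 × cos(43°) = 196.7 m
total = 74.56 + 196.7 = 271 m

271 m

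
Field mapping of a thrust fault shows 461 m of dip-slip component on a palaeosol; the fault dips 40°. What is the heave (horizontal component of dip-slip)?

heave = dip-slip × cos(dip) = 461 m × cos(40°) = 353 m

353 m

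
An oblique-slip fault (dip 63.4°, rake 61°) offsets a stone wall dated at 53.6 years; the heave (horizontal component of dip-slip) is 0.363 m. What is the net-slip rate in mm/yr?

17.3 mm/yr

dip-slip = heave / cos(dip) = 0.363 / cos(63.4°) = 0.8107 m
net slip = dip-slip / sin(rake) = 0.8107 / sin(61°) = 0.9269 m
rate = 0.9269 m / 53.6 years = 0.0173 m/yr = 17.3 mm/yr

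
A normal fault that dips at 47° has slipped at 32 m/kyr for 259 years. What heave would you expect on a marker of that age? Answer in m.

dip-slip = rate × time = 32 m/kyr × 259 years = 8.288 m
heave = dip-slip × cos(dip) = 8.288 × cos(47°) = 5.65 m

5.65 m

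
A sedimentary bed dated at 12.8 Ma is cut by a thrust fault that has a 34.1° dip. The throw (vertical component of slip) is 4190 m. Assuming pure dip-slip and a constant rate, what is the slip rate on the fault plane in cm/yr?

0.0584 cm/yr

dip-slip = throw / sin(dip) = 4190 m / sin(34.1°) = 7474 m
rate = 7474 m / 12.8 Ma = 0.000584 m/yr = 0.0584 cm/yr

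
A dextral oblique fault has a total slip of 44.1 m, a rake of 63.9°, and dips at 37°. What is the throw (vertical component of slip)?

dip-slip = net slip × sin(rake) = 44.1 m × sin(63.9°) = 39.60 m
throw = dip-slip × sin(dip) = 39.60 × sin(37°) = 23.8 m

23.8 m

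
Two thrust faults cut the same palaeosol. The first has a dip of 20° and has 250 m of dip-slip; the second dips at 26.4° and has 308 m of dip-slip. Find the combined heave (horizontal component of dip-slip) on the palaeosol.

511 m

heave_A = 250 × cos(20°) = 234.9 m
heave_B = 308 × cos(26.4°) = 275.9 m
total = 234.9 + 275.9 = 511 m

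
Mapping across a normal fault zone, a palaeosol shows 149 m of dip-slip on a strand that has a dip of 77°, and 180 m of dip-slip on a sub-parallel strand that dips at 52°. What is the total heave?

144 m

heave_A = 149 × cos(77°) = 33.52 m
heave_B = 180 × cos(52°) = 110.8 m
total = 33.52 + 110.8 = 144 m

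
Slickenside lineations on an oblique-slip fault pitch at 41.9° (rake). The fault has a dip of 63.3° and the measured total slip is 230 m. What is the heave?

69 m

dip-slip = net slip × sin(rake) = 230 m × sin(41.9°) = 153.6 m
heave = dip-slip × cos(dip) = 153.6 × cos(63.3°) = 69 m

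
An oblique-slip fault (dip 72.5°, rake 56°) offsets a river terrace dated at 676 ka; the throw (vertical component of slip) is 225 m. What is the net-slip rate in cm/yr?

0.0421 cm/yr

dip-slip = throw / sin(dip) = 225 / sin(72.5°) = 235.9 m
net slip = dip-slip / sin(rake) = 235.9 / sin(56°) = 284.6 m
rate = 284.6 m / 676 ka = 0.000421 m/yr = 0.0421 cm/yr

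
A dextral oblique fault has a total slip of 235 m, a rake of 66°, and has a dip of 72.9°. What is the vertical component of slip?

dip-slip = net slip × sin(rake) = 235 m × sin(66°) = 214.7 m
throw = dip-slip × sin(dip) = 214.7 × sin(72.9°) = 205 m

205 m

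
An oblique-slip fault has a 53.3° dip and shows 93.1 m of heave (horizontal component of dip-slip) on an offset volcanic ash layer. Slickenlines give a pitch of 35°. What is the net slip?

dip-slip = heave / cos(dip) = 93.1 / cos(53.3°) = 155.8 m
net slip = dip-slip / sin(rake) = 155.8 / sin(35°) = 272 m

272 m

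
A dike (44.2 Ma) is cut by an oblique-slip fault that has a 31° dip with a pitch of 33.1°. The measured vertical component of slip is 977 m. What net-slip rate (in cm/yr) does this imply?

dip-slip = throw / sin(dip) = 977 / sin(31°) = 1897 m
net slip = dip-slip / sin(rake) = 1897 / sin(33.1°) = 3474 m
rate = 3474 m / 44.2 Ma = 0.0000786 m/yr = 0.00786 cm/yr

0.00786 cm/yr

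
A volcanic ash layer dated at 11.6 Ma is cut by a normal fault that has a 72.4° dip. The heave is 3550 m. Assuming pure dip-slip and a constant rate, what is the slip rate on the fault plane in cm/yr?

dip-slip = heave / cos(dip) = 3550 m / cos(72.4°) = 11740 m
rate = 11740 m / 11.6 Ma = 0.00101 m/yr = 0.101 cm/yr

0.101 cm/yr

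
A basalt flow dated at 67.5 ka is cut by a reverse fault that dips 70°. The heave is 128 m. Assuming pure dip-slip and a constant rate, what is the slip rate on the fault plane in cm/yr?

dip-slip = heave / cos(dip) = 128 m / cos(70°) = 374.2 m
rate = 374.2 m / 67.5 ka = 0.00554 m/yr = 0.554 cm/yr

0.554 cm/yr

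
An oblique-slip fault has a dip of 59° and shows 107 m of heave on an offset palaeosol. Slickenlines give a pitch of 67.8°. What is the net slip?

dip-slip = heave / cos(dip) = 107 / cos(59°) = 207.8 m
net slip = dip-slip / sin(rake) = 207.8 / sin(67.8°) = 224 m

224 m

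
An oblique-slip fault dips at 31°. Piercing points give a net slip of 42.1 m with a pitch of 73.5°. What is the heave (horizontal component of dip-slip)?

34.6 m

dip-slip = net slip × sin(rake) = 42.1 m × sin(73.5°) = 40.37 m
heave = dip-slip × cos(dip) = 40.37 × cos(31°) = 34.6 m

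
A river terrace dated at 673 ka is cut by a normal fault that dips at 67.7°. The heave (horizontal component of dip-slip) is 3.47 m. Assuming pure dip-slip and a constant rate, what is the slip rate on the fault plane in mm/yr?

dip-slip = heave / cos(dip) = 3.47 m / cos(67.7°) = 9.145 m
rate = 9.145 m / 673 ka = 0.0000136 m/yr = 0.0136 mm/yr

0.0136 mm/yr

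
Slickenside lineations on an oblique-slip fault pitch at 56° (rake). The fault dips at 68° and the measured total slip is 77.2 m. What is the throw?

59.3 m

dip-slip = net slip × sin(rake) = 77.2 m × sin(56°) = 64 m
throw = dip-slip × sin(dip) = 64 × sin(68°) = 59.3 m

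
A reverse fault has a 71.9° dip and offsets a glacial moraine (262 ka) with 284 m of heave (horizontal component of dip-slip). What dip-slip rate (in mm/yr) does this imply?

dip-slip = heave / cos(dip) = 284 m / cos(71.9°) = 914.1 m
rate = 914.1 m / 262 ka = 0.00349 m/yr = 3.49 mm/yr

3.49 mm/yr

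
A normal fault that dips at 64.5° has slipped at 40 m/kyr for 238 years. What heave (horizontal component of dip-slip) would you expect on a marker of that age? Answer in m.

dip-slip = rate × time = 40 m/kyr × 238 years = 9.520 m
heave = dip-slip × cos(dip) = 9.520 × cos(64.5°) = 4.10 m

4.10 m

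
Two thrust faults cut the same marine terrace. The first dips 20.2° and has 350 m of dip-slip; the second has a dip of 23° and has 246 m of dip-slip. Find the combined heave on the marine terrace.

555 m

heave_A = 350 × cos(20.2°) = 328.5 m
heave_B = 246 × cos(23°) = 226.4 m
total = 328.5 + 226.4 = 555 m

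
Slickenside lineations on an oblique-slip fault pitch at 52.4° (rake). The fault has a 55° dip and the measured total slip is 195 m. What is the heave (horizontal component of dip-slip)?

dip-slip = net slip × sin(rake) = 195 m × sin(52.4°) = 154.5 m
heave = dip-slip × cos(dip) = 154.5 × cos(55°) = 88.6 m

88.6 m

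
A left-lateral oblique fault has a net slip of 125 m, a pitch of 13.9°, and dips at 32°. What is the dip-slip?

dip-slip = net slip × sin(rake) = 125 m × sin(13.9°) = 30 m

30 m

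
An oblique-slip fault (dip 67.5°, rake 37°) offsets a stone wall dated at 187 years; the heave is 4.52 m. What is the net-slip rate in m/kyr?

105 m/kyr

dip-slip = heave / cos(dip) = 4.52 / cos(67.5°) = 11.81 m
net slip = dip-slip / sin(rake) = 11.81 / sin(37°) = 19.63 m
rate = 19.63 m / 187 years = 0.105 m/yr = 105 m/kyr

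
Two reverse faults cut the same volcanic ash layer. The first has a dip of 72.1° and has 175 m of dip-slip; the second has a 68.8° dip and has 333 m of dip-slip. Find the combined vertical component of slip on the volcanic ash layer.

throw_A = 175 × sin(72.1°) = 166.5 m
throw_B = 333 × sin(68.8°) = 310.5 m
total = 166.5 + 310.5 = 477 m

477 m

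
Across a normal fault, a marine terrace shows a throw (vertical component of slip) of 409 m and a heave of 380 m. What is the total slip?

net slip = √(throw² + heave²) = √(409² + 380²) = 558 m

558 m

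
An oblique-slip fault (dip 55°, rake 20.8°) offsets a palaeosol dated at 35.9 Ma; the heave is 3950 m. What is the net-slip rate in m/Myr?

540 m/Myr

dip-slip = heave / cos(dip) = 3950 / cos(55°) = 6887 m
net slip = dip-slip / sin(rake) = 6887 / sin(20.8°) = 19390 m
rate = 19390 m / 35.9 Ma = 0.000540 m/yr = 540 m/Myr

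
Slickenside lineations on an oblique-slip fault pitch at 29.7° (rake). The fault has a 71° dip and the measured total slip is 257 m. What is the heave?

41.5 m

dip-slip = net slip × sin(rake) = 257 m × sin(29.7°) = 127.3 m
heave = dip-slip × cos(dip) = 127.3 × cos(71°) = 41.5 m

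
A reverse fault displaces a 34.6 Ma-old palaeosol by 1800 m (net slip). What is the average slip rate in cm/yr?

0.00520 cm/yr

rate = 1800 m / 34.6 Ma = 0.0000520 m/yr = 0.00520 cm/yr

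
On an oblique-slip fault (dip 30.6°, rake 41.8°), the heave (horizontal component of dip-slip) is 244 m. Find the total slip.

425 m

dip-slip = heave / cos(dip) = 244 / cos(30.6°) = 283.5 m
net slip = dip-slip / sin(rake) = 283.5 / sin(41.8°) = 425 m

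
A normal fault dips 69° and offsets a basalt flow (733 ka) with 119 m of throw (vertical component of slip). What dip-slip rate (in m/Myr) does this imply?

dip-slip = throw / sin(dip) = 119 m / sin(69°) = 127.5 m
rate = 127.5 m / 733 ka = 0.000174 m/yr = 174 m/Myr

174 m/Myr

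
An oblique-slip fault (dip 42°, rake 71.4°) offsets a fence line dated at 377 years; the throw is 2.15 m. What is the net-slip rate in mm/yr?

8.99 mm/yr

dip-slip = throw / sin(dip) = 2.15 / sin(42°) = 3.213 m
net slip = dip-slip / sin(rake) = 3.213 / sin(71.4°) = 3.390 m
rate = 3.390 m / 377 years = 0.00899 m/yr = 8.99 mm/yr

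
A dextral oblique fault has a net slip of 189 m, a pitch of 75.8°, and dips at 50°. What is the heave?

dip-slip = net slip × sin(rake) = 189 m × sin(75.8°) = 183.2 m
heave = dip-slip × cos(dip) = 183.2 × cos(50°) = 118 m

118 m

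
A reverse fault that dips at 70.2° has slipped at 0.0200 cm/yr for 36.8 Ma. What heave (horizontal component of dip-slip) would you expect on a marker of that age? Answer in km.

2.49 km

dip-slip = rate × time = 0.0200 cm/yr × 36.8 Ma = 7360 m
heave = dip-slip × cos(dip) = 7360 × cos(70.2°) = 2490 m = 2.49 km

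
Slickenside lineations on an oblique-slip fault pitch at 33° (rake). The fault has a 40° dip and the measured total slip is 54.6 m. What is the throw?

dip-slip = net slip × sin(rake) = 54.6 m × sin(33°) = 29.74 m
throw = dip-slip × sin(dip) = 29.74 × sin(40°) = 19.1 m

19.1 m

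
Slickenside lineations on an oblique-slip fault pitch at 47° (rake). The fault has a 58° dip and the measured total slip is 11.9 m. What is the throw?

dip-slip = net slip × sin(rake) = 11.9 m × sin(47°) = 8.703 m
throw = dip-slip × sin(dip) = 8.703 × sin(58°) = 7.38 m

7.38 m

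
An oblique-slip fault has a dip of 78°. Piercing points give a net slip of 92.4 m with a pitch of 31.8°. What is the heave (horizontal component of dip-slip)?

dip-slip = net slip × sin(rake) = 92.4 m × sin(31.8°) = 48.69 m
heave = dip-slip × cos(dip) = 48.69 × cos(78°) = 10.1 m

10.1 m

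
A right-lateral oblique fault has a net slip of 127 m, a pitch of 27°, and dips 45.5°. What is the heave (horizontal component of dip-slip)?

40.4 m

dip-slip = net slip × sin(rake) = 127 m × sin(27°) = 57.66 m
heave = dip-slip × cos(dip) = 57.66 × cos(45.5°) = 40.4 m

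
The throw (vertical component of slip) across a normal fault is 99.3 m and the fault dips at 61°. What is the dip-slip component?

dip-slip = throw / sin(dip) = 99.3 / sin(61°) = 114 m

114 m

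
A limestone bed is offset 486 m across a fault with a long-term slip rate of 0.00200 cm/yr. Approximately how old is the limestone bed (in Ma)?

24.3 Ma

age = offset / rate = 486 m / (0.00200 cm/yr) = 2.43e+07 yr = 24.3 Ma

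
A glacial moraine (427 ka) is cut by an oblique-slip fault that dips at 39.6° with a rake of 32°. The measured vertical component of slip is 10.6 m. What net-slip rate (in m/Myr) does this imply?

dip-slip = throw / sin(dip) = 10.6 / sin(39.6°) = 16.63 m
net slip = dip-slip / sin(rake) = 16.63 / sin(32°) = 31.38 m
rate = 31.38 m / 427 ka = 0.0000735 m/yr = 73.5 m/Myr

73.5 m/Myr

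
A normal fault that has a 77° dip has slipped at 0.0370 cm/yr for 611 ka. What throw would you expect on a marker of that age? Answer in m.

220 m

dip-slip = rate × time = 0.0370 cm/yr × 611 ka = 226.1 m
throw = dip-slip × sin(dip) = 226.1 × sin(77°) = 220 m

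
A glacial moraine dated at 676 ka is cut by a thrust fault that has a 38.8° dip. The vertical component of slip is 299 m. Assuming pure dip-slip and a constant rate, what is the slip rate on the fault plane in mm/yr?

0.706 mm/yr

dip-slip = throw / sin(dip) = 299 m / sin(38.8°) = 477.2 m
rate = 477.2 m / 676 ka = 0.000706 m/yr = 0.706 mm/yr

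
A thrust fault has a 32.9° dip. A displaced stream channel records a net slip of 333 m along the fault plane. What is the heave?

280 m

heave = dip-slip × cos(dip) = 333 m × cos(32.9°) = 280 m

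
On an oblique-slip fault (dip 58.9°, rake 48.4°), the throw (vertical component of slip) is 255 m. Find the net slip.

dip-slip = throw / sin(dip) = 255 / sin(58.9°) = 297.8 m
net slip = dip-slip / sin(rake) = 297.8 / sin(48.4°) = 398 m

398 m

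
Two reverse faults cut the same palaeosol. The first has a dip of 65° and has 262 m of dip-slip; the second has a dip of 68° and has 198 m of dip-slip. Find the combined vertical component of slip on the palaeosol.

421 m

throw_A = 262 × sin(65°) = 237.5 m
throw_B = 198 × sin(68°) = 183.6 m
total = 237.5 + 183.6 = 421 m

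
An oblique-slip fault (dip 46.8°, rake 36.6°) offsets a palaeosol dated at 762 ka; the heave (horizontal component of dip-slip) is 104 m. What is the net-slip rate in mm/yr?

0.334 mm/yr

dip-slip = heave / cos(dip) = 104 / cos(46.8°) = 151.9 m
net slip = dip-slip / sin(rake) = 151.9 / sin(36.6°) = 254.8 m
rate = 254.8 m / 762 ka = 0.000334 m/yr = 0.334 mm/yr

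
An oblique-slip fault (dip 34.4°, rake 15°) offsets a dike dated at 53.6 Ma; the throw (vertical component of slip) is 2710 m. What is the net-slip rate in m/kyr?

0.346 m/kyr

dip-slip = throw / sin(dip) = 2710 / sin(34.4°) = 4797 m
net slip = dip-slip / sin(rake) = 4797 / sin(15°) = 18530 m
rate = 18530 m / 53.6 Ma = 0.000346 m/yr = 0.346 m/kyr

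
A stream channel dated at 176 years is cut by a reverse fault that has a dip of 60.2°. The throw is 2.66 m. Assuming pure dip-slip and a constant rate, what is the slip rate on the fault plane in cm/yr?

dip-slip = throw / sin(dip) = 2.66 m / sin(60.2°) = 3.065 m
rate = 3.065 m / 176 years = 0.0174 m/yr = 1.74 cm/yr

1.74 cm/yr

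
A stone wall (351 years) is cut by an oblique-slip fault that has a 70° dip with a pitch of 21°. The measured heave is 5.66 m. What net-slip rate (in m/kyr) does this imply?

132 m/kyr

dip-slip = heave / cos(dip) = 5.66 / cos(70°) = 16.55 m
net slip = dip-slip / sin(rake) = 16.55 / sin(21°) = 46.18 m
rate = 46.18 m / 351 years = 0.132 m/yr = 132 m/kyr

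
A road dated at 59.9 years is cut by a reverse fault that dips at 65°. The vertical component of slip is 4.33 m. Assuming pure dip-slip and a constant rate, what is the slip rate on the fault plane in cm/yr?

dip-slip = throw / sin(dip) = 4.33 m / sin(65°) = 4.778 m
rate = 4.778 m / 59.9 years = 0.0798 m/yr = 7.98 cm/yr

7.98 cm/yr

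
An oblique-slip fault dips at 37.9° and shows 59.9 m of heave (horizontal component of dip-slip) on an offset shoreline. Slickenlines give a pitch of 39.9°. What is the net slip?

118 m

dip-slip = heave / cos(dip) = 59.9 / cos(37.9°) = 75.91 m
net slip = dip-slip / sin(rake) = 75.91 / sin(39.9°) = 118 m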